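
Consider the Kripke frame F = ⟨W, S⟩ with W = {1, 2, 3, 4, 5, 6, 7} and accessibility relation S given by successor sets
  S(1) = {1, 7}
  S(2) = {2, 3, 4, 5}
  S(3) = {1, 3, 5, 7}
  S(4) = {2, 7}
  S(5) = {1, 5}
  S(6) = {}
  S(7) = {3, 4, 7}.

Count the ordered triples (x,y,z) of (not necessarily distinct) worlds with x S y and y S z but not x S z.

16

Enumerating: (1,7,3), (1,7,4), (2,3,1), (2,3,7), (2,4,7), (2,5,1), (3,7,4), (4,2,3), (4,2,4), (4,2,5), (4,7,3), (4,7,4), (5,1,7), (7,3,1), (7,3,5), (7,4,2).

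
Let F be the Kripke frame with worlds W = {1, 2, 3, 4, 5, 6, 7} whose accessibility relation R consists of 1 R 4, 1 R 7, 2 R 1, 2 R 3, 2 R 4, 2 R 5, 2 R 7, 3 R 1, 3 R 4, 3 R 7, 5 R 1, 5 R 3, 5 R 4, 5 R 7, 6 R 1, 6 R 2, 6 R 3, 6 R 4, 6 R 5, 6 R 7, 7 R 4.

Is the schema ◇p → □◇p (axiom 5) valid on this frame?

By correspondence theory, 5 is valid on a frame iff R is Euclidean.
Euclidean: no — 1 R 4 and 1 R 7, but not 4 R 7.

No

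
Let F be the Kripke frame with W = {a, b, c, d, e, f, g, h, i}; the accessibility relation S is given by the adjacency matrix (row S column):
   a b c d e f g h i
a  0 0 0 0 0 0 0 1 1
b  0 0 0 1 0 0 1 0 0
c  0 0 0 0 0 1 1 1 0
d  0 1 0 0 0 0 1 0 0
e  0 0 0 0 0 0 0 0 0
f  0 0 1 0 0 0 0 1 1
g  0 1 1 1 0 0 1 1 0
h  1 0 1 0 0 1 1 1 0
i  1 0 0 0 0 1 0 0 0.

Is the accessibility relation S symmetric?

Yes

Symmetric: yes — every pair in S has its reverse in S.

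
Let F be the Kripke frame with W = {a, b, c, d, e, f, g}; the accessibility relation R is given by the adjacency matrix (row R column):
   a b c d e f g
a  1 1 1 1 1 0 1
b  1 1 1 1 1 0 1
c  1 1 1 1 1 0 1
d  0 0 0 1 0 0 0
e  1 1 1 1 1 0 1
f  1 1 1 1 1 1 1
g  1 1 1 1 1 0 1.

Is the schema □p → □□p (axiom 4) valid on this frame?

Axiom 4 corresponds to the accessibility relation being transitive.
Transitive: yes — every two-step R-path is closed by a direct edge.

Yes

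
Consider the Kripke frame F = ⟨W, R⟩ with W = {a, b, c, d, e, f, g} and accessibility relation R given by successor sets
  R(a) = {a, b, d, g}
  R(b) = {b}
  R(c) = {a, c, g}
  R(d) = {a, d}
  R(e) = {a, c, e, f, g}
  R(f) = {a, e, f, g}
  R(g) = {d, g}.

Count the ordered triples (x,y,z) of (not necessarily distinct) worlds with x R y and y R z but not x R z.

Enumerating: (c,a,b), (c,a,d), (c,g,d), (d,a,b), (d,a,g), (e,a,b), (e,a,d), (e,g,d), (f,a,b), (f,a,d), (f,e,c), (f,g,d), (g,d,a).

13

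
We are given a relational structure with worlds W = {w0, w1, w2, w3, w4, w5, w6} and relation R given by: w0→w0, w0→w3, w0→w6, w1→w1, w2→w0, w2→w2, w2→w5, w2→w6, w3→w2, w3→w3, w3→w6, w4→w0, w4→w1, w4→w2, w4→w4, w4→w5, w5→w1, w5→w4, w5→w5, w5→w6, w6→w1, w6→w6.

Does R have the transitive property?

No

Transitive: no — w0 R w3 and w3 R w2, but not w0 R w2.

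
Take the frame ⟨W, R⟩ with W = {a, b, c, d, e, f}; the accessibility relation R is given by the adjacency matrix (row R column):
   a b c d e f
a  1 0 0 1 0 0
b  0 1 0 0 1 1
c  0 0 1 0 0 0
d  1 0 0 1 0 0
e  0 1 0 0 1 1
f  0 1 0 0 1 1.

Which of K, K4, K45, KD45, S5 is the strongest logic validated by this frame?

S5

Transitive (axiom 4): yes — every two-step R-path is closed by a direct edge.
Euclidean (axiom 5): yes — any two successors of a common world are R-related.
Serial (axiom D): yes — every world has a successor (e.g. a R a).
Reflexive (axiom T): yes — every world is R-related to itself.
So F validates K, K4, K45, KD45, S5. The strongest is S5.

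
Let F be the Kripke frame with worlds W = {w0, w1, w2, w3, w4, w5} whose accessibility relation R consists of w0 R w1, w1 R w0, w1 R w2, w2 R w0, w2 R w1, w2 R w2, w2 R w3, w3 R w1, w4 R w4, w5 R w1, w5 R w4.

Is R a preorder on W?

Reflexive: no — w0 is not related to itself.
Transitive: no — w0 R w1 and w1 R w2, but not w0 R w2.
So R is not a preorder.

No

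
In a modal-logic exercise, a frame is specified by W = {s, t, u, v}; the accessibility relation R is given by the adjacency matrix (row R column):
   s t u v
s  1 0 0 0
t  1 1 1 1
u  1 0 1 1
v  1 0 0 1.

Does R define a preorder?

Reflexive: yes — every world is R-related to itself.
Transitive: yes — every two-step R-path is closed by a direct edge.
So R is a preorder.

Yes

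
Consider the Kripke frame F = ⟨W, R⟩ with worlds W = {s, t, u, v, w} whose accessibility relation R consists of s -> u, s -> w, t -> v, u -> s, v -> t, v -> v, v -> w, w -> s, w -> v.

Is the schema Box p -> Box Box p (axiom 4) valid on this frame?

Axiom 4 corresponds to the accessibility relation being transitive.
Transitive: no — s R w and w R v, but not s R v.

No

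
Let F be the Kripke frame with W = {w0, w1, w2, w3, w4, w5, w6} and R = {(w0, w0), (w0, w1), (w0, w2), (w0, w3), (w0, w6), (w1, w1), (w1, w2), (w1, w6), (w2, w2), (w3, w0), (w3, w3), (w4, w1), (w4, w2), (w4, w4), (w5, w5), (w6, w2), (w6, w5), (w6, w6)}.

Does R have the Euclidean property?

Euclidean: no — w0 R w1 and w0 R w3, but not w1 R w3.

No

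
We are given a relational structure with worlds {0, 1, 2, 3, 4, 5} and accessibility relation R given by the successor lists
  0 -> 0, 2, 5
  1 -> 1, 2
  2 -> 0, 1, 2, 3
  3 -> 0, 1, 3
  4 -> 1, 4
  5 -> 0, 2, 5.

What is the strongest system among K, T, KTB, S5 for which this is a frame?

Reflexive (axiom T): yes — every world is R-related to itself.
Symmetric (axiom B): no — 2 R 3 but not 3 R 2.
Euclidean (axiom 5): no — 0 R 2 and 0 R 5, but not 2 R 5.
So F validates K, T; KTB would additionally require R to be symmetric. The strongest is T.

T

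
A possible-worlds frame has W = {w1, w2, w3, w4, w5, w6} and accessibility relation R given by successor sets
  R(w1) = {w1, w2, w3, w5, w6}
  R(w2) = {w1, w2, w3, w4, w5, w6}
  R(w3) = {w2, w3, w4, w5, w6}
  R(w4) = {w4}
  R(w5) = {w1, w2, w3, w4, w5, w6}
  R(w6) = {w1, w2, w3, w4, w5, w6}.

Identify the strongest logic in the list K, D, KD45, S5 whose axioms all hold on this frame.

Serial (axiom D): yes — every world has a successor (e.g. w1 R w1).
Transitive (axiom 4): no — w1 R w2 and w2 R w4, but not w1 R w4.
Euclidean (axiom 5): no — w2 R w1 and w2 R w4, but not w1 R w4.
Reflexive (axiom T): yes — every world is R-related to itself.
So F validates K, D; KD45 would additionally require R to be Euclidean and transitive. The strongest is D.

D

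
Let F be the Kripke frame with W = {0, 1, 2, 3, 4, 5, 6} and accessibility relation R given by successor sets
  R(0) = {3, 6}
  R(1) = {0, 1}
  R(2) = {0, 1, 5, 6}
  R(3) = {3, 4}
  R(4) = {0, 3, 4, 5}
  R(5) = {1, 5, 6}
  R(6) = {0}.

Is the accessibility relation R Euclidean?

No

Euclidean: no — 0 R 3 and 0 R 6, but not 3 R 6.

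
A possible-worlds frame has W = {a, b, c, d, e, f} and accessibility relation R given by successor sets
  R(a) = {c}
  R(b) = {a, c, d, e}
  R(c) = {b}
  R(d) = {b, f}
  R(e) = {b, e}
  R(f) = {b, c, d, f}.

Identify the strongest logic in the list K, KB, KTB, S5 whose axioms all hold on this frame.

K

Symmetric (axiom B): no — a R c but not c R a.
Reflexive (axiom T): no — a is not related to itself.
Euclidean (axiom 5): no — b R a and b R d, but not a R d.
So F validates K; KB would additionally require R to be symmetric. The strongest is K.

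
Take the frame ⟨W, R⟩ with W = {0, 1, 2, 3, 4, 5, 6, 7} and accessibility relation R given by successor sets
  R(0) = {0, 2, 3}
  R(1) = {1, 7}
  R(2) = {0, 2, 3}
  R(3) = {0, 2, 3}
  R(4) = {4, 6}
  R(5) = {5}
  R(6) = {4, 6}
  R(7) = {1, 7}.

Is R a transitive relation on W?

Transitive: yes — every two-step R-path is closed by a direct edge.

Yes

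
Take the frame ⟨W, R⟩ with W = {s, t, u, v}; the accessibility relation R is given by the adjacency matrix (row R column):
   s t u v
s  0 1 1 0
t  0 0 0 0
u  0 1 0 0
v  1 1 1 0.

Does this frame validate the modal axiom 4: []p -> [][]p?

Yes

By correspondence theory, 4 is valid on a frame iff R is transitive.
Transitive: yes — every two-step R-path is closed by a direct edge.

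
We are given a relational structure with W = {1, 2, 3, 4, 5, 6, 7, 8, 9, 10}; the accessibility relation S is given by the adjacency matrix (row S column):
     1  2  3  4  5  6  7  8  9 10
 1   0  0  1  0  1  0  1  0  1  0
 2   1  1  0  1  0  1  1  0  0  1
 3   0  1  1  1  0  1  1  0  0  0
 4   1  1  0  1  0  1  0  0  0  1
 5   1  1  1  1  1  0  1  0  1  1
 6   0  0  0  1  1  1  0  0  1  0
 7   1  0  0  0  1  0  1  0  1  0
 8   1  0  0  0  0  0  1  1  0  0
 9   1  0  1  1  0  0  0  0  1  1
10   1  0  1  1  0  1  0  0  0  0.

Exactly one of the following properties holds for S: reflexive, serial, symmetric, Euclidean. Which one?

Reflexive: no — 1 is not related to itself.
Serial: yes — every world has a successor (e.g. 1 S 3).
Symmetric: no — 1 S 3 but not 3 S 1.
Euclidean: no — 1 S 3 and 1 S 5, but not 3 S 5.
Only serial holds.

serial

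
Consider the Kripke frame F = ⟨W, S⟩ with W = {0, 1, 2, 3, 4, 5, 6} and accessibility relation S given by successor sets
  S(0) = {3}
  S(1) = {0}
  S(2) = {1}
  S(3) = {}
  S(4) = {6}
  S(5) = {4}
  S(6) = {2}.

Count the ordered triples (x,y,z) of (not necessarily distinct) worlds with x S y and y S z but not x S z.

Enumerating: (1,0,3), (2,1,0), (4,6,2), (5,4,6), (6,2,1).

5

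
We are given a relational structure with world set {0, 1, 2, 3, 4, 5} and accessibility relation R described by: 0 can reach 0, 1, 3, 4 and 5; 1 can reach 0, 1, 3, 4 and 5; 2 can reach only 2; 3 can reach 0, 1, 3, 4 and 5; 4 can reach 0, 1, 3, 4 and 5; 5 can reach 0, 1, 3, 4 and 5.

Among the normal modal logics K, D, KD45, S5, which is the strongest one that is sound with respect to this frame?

Serial (axiom D): yes — every world has a successor (e.g. 0 R 0).
Transitive (axiom 4): yes — every two-step R-path is closed by a direct edge.
Euclidean (axiom 5): yes — any two successors of a common world are R-related.
Reflexive (axiom T): yes — every world is R-related to itself.
So F validates K, D, KD45, S5. The strongest is S5.

S5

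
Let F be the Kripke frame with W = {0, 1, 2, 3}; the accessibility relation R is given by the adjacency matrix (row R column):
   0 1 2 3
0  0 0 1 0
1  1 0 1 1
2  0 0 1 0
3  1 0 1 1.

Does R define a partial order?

Reflexive: no — 0 is not related to itself.
Transitive: yes — every two-step R-path is closed by a direct edge.
Antisymmetric: yes — no distinct pair is related both ways.
So R is not a partial order.

No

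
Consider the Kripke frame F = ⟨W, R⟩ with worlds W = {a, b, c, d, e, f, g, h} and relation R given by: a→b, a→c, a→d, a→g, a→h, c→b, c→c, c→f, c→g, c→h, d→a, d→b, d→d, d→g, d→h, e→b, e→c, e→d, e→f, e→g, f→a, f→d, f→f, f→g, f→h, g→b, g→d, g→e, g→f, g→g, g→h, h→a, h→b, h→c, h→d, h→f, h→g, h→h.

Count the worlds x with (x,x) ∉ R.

3

Enumerating: a, b, e.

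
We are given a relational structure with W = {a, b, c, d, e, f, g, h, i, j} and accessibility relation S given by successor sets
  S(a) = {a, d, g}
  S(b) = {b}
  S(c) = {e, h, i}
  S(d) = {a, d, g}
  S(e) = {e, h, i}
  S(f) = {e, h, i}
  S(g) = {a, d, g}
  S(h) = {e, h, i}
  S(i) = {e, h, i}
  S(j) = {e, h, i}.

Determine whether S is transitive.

Yes

Transitive: yes — every two-step S-path is closed by a direct edge.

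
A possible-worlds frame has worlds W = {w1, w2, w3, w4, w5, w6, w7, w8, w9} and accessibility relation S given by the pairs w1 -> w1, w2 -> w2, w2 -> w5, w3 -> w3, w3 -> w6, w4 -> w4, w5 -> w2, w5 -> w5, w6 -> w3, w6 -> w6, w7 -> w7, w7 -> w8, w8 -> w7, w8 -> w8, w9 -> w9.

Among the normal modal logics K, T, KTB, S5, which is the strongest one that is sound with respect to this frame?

Reflexive (axiom T): yes — every world is S-related to itself.
Symmetric (axiom B): yes — every pair in S has its reverse in S.
Euclidean (axiom 5): yes — any two successors of a common world are S-related.
So F validates K, T, KTB, S5. The strongest is S5.

S5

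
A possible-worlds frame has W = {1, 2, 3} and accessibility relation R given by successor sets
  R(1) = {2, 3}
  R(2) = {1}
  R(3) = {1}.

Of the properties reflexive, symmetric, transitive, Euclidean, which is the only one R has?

Reflexive: no — 1 is not related to itself.
Symmetric: yes — every pair in R has its reverse in R.
Transitive: no — 2 R 1 and 1 R 3, but not 2 R 3.
Euclidean: no — 1 R 2 and 1 R 3, but not 2 R 3.
Only symmetric holds.

symmetric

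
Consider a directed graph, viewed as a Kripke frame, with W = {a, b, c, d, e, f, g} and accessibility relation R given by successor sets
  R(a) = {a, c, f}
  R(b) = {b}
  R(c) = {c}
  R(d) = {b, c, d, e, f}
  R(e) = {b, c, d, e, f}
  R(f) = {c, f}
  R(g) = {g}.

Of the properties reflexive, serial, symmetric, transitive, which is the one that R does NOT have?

symmetric

Reflexive: yes — every world is R-related to itself.
Serial: yes — every world has a successor (e.g. a R a).
Symmetric: no — a R c but not c R a.
Transitive: yes — every two-step R-path is closed by a direct edge.
Only symmetric fails.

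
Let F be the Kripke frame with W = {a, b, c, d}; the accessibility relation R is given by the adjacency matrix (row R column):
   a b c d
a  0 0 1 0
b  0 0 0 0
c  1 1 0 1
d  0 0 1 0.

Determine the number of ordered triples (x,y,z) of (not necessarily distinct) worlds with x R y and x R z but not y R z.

Enumerating: (a,c,c), (c,a,a), (c,a,b), (c,a,d), (c,b,a), (c,b,b), (c,b,d), (c,d,a), (c,d,b), (c,d,d), (d,c,c).

11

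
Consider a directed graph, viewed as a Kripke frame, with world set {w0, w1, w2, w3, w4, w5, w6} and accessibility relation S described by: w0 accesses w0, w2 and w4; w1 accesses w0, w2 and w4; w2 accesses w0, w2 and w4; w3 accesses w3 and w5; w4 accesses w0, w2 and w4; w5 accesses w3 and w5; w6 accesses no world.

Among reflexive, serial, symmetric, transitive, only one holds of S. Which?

Reflexive: no — w1 is not related to itself.
Serial: no — w6 has no S-successor.
Symmetric: no — w1 S w0 but not w0 S w1.
Transitive: yes — every two-step S-path is closed by a direct edge.
Only transitive holds.

transitive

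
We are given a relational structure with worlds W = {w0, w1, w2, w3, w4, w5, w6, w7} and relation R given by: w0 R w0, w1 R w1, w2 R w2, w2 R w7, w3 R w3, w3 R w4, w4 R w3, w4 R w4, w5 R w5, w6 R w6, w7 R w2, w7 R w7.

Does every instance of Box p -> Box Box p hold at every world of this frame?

Yes

The schema 4 characterises exactly the transitive frames.
Transitive: yes — every two-step R-path is closed by a direct edge.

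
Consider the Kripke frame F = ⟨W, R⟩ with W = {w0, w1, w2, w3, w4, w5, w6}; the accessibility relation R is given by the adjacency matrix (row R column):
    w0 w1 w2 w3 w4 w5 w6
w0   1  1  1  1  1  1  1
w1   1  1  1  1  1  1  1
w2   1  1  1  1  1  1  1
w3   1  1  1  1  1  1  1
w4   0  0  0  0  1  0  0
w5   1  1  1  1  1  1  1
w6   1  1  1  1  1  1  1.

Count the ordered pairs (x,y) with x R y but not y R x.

Enumerating: (w0,w4), (w1,w4), (w2,w4), (w3,w4), (w5,w4), (w6,w4).

6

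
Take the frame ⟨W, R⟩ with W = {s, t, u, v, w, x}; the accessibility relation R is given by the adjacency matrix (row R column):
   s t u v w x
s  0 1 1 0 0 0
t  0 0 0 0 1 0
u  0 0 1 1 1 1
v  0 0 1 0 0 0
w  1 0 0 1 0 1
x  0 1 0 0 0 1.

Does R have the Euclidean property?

Euclidean: no — s R t and s R u, but not t R u.

No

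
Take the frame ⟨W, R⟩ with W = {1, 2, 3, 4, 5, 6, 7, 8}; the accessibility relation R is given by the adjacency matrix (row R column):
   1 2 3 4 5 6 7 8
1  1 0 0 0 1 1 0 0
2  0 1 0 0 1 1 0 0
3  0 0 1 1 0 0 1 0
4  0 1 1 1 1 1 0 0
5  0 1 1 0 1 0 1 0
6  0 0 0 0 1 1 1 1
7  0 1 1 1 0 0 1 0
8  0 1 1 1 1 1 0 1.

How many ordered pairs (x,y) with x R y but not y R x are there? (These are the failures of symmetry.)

Enumerating: (1,5), (1,6), (2,6), (4,2), (4,5), (4,6), (5,3), (5,7), (6,5), (6,7), (7,2), (7,4), (8,2), (8,3), (8,4), (8,5).

16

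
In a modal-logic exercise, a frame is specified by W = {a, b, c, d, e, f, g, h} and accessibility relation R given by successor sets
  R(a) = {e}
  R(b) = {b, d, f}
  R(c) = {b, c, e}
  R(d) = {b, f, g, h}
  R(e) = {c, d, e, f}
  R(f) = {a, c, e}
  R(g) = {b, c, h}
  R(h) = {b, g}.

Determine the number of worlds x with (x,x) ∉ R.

5

Enumerating: a, d, f, g, h.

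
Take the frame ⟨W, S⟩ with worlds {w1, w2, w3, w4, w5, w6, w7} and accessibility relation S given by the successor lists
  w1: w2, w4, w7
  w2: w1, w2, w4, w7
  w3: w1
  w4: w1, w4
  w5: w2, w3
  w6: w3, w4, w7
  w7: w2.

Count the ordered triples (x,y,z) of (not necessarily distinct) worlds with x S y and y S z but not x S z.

Enumerating: (w1,w2,w1), (w1,w4,w1), (w3,w1,w2), (w3,w1,w4), (w3,w1,w7), (w4,w1,w2), (w4,w1,w7), (w5,w2,w1), (w5,w2,w4), (w5,w2,w7), (w5,w3,w1), (w6,w3,w1), (w6,w4,w1), (w6,w7,w2), (w7,w2,w1), (w7,w2,w4), (w7,w2,w7).

17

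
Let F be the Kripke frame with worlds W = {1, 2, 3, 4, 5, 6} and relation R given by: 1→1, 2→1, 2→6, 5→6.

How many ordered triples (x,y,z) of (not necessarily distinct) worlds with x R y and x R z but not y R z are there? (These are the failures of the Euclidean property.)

4

Enumerating: (2,1,6), (2,6,1), (2,6,6), (5,6,6).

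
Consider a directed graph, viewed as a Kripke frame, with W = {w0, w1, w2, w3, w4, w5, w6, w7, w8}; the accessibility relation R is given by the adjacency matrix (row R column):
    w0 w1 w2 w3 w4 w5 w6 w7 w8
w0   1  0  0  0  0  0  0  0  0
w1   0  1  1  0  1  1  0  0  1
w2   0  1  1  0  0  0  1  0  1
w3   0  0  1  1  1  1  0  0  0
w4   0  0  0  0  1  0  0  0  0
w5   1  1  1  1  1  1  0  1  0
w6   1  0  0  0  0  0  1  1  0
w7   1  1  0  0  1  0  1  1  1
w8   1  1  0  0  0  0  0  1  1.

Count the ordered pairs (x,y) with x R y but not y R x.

14

Enumerating: (w1,w4), (w2,w6), (w2,w8), (w3,w2), (w3,w4), (w5,w0), (w5,w2), (w5,w4), (w5,w7), (w6,w0), (w7,w0), (w7,w1), (w7,w4), (w8,w0).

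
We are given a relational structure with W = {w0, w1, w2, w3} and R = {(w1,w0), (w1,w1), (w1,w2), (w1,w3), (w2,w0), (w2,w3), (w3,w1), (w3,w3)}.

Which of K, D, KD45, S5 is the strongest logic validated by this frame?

K

Serial (axiom D): no — w0 has no R-successor.
Transitive (axiom 4): no — w2 R w3 and w3 R w1, but not w2 R w1.
Euclidean (axiom 5): no — w1 R w0 and w1 R w2, but not w0 R w2.
Reflexive (axiom T): no — w0 is not related to itself.
So F validates K; D would additionally require R to be serial. The strongest is K.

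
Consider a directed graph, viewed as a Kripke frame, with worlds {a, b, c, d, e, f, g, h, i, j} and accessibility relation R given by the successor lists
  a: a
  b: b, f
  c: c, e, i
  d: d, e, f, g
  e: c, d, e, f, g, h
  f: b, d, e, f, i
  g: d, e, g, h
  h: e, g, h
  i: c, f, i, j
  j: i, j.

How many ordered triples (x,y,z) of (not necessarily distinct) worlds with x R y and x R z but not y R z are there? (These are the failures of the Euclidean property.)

36

Enumerating: (c,e,i), (c,i,e), (d,f,g), (d,g,f), (e,c,d), (e,c,f), (e,c,g), (e,c,h), (e,d,c), (e,d,h), (e,f,c), (e,f,g), … and 24 more.
Total: 36.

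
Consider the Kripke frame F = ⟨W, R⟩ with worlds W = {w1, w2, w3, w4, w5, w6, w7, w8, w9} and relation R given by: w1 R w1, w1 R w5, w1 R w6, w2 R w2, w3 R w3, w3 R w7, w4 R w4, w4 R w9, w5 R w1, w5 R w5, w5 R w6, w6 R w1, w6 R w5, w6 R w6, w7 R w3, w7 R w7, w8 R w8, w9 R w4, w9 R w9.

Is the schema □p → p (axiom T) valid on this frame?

By correspondence theory, T is valid on a frame iff R is reflexive.
Reflexive: yes — every world is R-related to itself.

Yes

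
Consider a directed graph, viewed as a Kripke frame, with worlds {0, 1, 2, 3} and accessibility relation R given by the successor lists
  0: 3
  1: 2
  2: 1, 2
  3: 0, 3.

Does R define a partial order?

Reflexive: no — 0 is not related to itself.
Transitive: no — 0 R 3 and 3 R 0, but not 0 R 0.
Antisymmetric: no — 0 R 3 and 3 R 0 with 0 ≠ 3.
So R is not a partial order.

No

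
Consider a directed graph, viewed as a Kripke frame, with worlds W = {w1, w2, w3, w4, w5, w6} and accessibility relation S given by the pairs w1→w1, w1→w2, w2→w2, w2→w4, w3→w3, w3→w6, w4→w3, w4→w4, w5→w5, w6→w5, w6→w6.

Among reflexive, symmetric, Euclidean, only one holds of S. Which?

Reflexive: yes — every world is S-related to itself.
Symmetric: no — w1 S w2 but not w2 S w1.
Euclidean: no — w1 S w2 and w1 S w1, but not w2 S w1.
Only reflexive holds.

reflexive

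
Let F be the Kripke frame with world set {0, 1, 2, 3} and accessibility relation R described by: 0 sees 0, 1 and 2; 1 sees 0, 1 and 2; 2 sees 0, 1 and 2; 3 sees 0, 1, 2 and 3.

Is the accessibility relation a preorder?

Yes

Reflexive: yes — every world is R-related to itself.
Transitive: yes — every two-step R-path is closed by a direct edge.
So R is a preorder.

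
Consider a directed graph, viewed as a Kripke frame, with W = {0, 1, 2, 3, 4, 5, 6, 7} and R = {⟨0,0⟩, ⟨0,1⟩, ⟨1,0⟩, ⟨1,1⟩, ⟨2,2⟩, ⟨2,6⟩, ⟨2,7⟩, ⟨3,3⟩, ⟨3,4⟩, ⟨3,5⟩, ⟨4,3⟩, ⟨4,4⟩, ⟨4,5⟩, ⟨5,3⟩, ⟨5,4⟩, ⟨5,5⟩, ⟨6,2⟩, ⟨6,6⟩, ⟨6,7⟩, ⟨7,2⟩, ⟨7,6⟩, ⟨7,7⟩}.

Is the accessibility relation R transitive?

Transitive: yes — every two-step R-path is closed by a direct edge.

Yes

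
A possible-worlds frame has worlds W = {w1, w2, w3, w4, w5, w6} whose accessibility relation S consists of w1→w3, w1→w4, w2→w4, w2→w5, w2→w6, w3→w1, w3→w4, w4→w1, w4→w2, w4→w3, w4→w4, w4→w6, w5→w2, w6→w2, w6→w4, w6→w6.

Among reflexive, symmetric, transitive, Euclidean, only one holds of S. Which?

Reflexive: no — w1 is not related to itself.
Symmetric: yes — every pair in S has its reverse in S.
Transitive: no — w1 S w4 and w4 S w2, but not w1 S w2.
Euclidean: no — w2 S w4 and w2 S w5, but not w4 S w5.
Only symmetric holds.

symmetric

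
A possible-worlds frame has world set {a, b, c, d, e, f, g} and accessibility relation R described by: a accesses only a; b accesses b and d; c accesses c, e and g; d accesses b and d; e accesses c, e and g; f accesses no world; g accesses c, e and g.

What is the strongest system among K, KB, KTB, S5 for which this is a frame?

KB

Symmetric (axiom B): yes — every pair in R has its reverse in R.
Reflexive (axiom T): no — f is not related to itself.
Euclidean (axiom 5): yes — any two successors of a common world are R-related.
So F validates K, KB; KTB would additionally require R to be reflexive. The strongest is KB.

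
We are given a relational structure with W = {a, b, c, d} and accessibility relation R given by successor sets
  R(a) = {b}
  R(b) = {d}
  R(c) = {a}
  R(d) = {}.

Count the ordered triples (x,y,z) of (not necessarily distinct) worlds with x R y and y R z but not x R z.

2

Enumerating: (a,b,d), (c,a,b).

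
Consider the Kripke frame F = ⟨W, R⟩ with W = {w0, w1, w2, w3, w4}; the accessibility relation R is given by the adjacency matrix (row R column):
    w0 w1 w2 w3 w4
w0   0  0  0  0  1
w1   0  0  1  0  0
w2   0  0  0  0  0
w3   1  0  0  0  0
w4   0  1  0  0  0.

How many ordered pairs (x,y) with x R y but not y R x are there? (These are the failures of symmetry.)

Enumerating: (w0,w4), (w1,w2), (w3,w0), (w4,w1).

4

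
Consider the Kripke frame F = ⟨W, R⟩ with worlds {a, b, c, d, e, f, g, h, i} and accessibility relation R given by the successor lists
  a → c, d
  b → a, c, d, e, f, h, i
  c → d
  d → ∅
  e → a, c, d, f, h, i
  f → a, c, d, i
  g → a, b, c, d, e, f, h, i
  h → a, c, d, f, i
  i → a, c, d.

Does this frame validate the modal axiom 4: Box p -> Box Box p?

The schema 4 characterises exactly the transitive frames.
Transitive: yes — every two-step R-path is closed by a direct edge.

Yes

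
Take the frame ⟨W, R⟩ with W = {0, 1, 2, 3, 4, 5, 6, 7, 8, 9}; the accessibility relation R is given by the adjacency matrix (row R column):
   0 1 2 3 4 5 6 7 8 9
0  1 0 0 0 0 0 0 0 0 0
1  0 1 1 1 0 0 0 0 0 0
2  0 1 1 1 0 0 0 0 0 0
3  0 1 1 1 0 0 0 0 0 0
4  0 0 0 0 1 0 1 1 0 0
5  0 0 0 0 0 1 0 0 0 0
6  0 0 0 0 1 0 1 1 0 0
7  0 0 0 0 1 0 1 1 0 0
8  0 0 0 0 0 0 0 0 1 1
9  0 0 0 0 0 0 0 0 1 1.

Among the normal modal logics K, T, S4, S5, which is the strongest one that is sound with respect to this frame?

Reflexive (axiom T): yes — every world is R-related to itself.
Transitive (axiom 4): yes — every two-step R-path is closed by a direct edge.
Euclidean (axiom 5): yes — any two successors of a common world are R-related.
So F validates K, T, S4, S5. The strongest is S5.

S5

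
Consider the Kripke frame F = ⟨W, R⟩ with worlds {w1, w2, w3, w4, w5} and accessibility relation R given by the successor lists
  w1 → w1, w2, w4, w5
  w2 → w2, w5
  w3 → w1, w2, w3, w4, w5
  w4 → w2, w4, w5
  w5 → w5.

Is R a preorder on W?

Yes

Reflexive: yes — every world is R-related to itself.
Transitive: yes — every two-step R-path is closed by a direct edge.
So R is a preorder.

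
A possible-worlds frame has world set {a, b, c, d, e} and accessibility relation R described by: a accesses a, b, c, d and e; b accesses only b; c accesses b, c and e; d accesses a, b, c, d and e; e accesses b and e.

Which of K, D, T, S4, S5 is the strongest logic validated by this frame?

S4

Serial (axiom D): yes — every world has a successor (e.g. a R a).
Reflexive (axiom T): yes — every world is R-related to itself.
Transitive (axiom 4): yes — every two-step R-path is closed by a direct edge.
Euclidean (axiom 5): no — a R b and a R c, but not b R c.
So F validates K, D, T, S4; S5 would additionally require R to be Euclidean. The strongest is S4.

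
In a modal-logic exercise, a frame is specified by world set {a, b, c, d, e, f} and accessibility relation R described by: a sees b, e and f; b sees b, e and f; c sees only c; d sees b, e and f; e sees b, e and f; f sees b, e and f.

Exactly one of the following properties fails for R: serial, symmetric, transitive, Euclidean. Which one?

Serial: yes — every world has a successor (e.g. a R b).
Symmetric: no — a R b but not b R a.
Transitive: yes — every two-step R-path is closed by a direct edge.
Euclidean: yes — any two successors of a common world are R-related.
Only symmetric fails.

symmetric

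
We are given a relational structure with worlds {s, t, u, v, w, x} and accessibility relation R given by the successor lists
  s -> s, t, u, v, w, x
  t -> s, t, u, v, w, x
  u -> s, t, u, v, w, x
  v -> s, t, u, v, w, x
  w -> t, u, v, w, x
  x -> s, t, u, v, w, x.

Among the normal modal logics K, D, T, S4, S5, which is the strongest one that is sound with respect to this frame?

T

Serial (axiom D): yes — every world has a successor (e.g. s R s).
Reflexive (axiom T): yes — every world is R-related to itself.
Transitive (axiom 4): no — w R t and t R s, but not w R s.
Euclidean (axiom 5): no — t R w and t R s, but not w R s.
So F validates K, D, T; S4 would additionally require R to be transitive. The strongest is T.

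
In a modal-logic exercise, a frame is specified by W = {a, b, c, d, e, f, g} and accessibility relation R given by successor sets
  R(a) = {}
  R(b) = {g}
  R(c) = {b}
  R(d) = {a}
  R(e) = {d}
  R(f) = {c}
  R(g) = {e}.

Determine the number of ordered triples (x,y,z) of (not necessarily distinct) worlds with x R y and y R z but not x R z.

Enumerating: (b,g,e), (c,b,g), (e,d,a), (f,c,b), (g,e,d).

5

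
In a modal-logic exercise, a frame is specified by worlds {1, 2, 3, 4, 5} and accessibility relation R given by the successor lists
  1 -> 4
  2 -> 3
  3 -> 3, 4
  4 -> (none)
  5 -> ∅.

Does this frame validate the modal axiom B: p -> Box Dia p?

No

By correspondence theory, B is valid on a frame iff R is symmetric.
Symmetric: no — 1 R 4 but not 4 R 1.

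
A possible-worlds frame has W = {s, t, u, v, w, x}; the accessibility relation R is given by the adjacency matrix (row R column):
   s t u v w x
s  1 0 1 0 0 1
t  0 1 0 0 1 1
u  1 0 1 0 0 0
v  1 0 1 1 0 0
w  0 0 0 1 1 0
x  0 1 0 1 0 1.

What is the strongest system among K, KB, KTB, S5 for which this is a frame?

Symmetric (axiom B): no — s R x but not x R s.
Reflexive (axiom T): yes — every world is R-related to itself.
Euclidean (axiom 5): no — s R u and s R x, but not u R x.
So F validates K; KB would additionally require R to be symmetric. The strongest is K.

K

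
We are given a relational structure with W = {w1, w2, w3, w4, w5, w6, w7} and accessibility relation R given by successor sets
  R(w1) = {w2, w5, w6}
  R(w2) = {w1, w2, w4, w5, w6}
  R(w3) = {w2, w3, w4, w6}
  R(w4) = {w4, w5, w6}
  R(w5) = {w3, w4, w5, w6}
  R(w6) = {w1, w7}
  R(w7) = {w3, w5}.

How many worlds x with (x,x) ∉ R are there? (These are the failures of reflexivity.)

3

Enumerating: w1, w6, w7.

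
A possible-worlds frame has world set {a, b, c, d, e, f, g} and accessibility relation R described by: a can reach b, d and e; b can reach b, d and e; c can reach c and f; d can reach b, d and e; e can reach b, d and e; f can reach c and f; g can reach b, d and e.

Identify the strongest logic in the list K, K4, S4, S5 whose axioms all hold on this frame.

K4

Transitive (axiom 4): yes — every two-step R-path is closed by a direct edge.
Reflexive (axiom T): no — a is not related to itself.
Euclidean (axiom 5): yes — any two successors of a common world are R-related.
So F validates K, K4; S4 would additionally require R to be reflexive. The strongest is K4.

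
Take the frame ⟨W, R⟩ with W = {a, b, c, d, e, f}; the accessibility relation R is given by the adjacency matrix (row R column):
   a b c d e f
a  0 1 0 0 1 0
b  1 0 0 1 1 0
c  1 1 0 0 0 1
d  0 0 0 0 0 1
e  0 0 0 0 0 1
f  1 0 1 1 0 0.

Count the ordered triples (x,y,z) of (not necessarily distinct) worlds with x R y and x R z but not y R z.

Enumerating: (a,b,b), (a,e,b), (a,e,e), (b,a,a), (b,a,d), (b,d,a), (b,d,d), (b,d,e), (b,e,a), (b,e,d), (b,e,e), (c,a,a), … and 15 more.
Total: 27.

27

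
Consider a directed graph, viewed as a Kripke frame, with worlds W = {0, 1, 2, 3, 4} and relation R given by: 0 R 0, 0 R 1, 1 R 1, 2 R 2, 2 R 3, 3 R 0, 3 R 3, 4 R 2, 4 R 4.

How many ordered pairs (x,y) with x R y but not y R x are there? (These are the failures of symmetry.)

Enumerating: (0,1), (2,3), (3,0), (4,2).

4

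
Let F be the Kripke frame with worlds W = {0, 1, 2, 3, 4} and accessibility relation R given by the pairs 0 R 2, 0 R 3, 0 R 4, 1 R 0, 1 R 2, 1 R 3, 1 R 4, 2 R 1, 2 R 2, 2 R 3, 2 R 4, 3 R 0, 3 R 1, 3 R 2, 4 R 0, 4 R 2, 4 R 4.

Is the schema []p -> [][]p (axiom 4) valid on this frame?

Axiom 4 corresponds to the accessibility relation being transitive.
Transitive: no — 0 R 2 and 2 R 1, but not 0 R 1.

No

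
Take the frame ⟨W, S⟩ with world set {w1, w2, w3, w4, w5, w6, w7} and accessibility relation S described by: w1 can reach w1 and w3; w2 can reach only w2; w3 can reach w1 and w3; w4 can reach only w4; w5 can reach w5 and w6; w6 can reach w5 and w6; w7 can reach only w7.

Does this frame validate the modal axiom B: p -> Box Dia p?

Yes

By correspondence theory, B is valid on a frame iff S is symmetric.
Symmetric: yes — every pair in S has its reverse in S.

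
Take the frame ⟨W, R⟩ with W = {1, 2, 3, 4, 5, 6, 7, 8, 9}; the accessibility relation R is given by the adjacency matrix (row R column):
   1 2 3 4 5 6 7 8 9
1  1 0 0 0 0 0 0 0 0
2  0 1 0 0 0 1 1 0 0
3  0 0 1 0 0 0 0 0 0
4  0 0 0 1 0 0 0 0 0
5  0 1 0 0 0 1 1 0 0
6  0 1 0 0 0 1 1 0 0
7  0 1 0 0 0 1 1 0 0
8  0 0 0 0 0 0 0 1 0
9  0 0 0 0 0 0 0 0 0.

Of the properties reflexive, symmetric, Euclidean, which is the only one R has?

Euclidean

Reflexive: no — 5 is not related to itself.
Symmetric: no — 5 R 2 but not 2 R 5.
Euclidean: yes — any two successors of a common world are R-related.
Only Euclidean holds.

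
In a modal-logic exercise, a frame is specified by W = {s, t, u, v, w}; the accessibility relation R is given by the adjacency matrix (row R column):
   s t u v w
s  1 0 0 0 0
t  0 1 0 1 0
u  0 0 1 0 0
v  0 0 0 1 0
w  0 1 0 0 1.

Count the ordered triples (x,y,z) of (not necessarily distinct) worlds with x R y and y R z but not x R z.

Enumerating: (w,t,v).

1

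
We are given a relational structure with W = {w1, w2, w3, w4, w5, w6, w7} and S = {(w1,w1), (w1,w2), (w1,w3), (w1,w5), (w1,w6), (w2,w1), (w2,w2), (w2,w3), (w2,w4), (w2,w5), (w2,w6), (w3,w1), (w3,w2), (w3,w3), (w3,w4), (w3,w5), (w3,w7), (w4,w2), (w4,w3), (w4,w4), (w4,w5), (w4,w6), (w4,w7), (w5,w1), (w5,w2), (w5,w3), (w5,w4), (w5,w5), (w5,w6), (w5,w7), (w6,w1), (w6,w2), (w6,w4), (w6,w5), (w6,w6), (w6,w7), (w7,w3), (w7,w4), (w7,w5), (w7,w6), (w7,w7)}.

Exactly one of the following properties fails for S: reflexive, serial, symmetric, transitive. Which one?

transitive

Reflexive: yes — every world is S-related to itself.
Serial: yes — every world has a successor (e.g. w1 S w1).
Symmetric: yes — every pair in S has its reverse in S.
Transitive: no — w1 S w2 and w2 S w4, but not w1 S w4.
Only transitive fails.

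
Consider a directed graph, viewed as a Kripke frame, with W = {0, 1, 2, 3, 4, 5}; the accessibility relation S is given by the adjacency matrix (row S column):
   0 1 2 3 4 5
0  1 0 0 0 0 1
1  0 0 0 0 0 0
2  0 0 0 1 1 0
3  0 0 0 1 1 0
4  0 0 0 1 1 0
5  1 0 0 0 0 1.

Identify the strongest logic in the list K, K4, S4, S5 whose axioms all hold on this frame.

K4

Transitive (axiom 4): yes — every two-step S-path is closed by a direct edge.
Reflexive (axiom T): no — 1 is not related to itself.
Euclidean (axiom 5): yes — any two successors of a common world are S-related.
So F validates K, K4; S4 would additionally require S to be reflexive. The strongest is K4.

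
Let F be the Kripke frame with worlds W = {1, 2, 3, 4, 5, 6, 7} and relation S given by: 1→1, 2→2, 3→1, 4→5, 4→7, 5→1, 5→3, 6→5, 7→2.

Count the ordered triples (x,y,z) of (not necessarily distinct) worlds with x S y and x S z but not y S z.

Enumerating: (4,5,5), (4,5,7), (4,7,5), (4,7,7), (5,1,3), (5,3,3), (6,5,5).

7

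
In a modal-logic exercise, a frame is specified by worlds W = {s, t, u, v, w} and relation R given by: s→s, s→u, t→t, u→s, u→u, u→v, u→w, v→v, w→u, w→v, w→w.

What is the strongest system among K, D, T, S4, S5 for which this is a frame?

Serial (axiom D): yes — every world has a successor (e.g. s R s).
Reflexive (axiom T): yes — every world is R-related to itself.
Transitive (axiom 4): no — s R u and u R v, but not s R v.
Euclidean (axiom 5): no — u R s and u R v, but not s R v.
So F validates K, D, T; S4 would additionally require R to be transitive. The strongest is T.

T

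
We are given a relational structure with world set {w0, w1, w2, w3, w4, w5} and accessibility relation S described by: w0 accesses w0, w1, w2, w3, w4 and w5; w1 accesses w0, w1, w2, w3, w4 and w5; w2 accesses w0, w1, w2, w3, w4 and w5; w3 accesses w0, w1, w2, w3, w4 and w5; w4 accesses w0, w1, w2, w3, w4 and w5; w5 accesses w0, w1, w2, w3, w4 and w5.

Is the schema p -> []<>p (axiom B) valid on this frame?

Axiom B corresponds to the accessibility relation being symmetric.
Symmetric: yes — every pair in S has its reverse in S.

Yes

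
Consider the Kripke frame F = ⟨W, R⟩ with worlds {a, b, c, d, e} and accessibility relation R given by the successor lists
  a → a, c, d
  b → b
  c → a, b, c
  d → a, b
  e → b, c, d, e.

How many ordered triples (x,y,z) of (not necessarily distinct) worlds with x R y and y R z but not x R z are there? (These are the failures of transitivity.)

Enumerating: (a,c,b), (a,d,b), (c,a,d), (d,a,c), (d,a,d), (e,c,a), (e,d,a).

7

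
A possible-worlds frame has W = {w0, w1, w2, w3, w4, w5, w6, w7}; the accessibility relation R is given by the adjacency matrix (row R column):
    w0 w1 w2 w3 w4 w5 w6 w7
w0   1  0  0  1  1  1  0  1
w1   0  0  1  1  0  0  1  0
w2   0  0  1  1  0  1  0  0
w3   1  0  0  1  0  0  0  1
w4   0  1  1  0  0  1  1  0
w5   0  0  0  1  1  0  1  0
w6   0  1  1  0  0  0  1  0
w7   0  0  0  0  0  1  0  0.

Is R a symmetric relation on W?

Symmetric: no — w0 R w4 but not w4 R w0.

No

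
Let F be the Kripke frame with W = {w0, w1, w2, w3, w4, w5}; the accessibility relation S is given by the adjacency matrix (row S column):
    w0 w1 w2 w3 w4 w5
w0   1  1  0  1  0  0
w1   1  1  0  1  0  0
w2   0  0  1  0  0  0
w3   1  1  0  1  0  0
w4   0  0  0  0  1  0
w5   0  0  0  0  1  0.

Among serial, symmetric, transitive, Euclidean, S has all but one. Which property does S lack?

Serial: yes — every world has a successor (e.g. w0 S w0).
Symmetric: no — w5 S w4 but not w4 S w5.
Transitive: yes — every two-step S-path is closed by a direct edge.
Euclidean: yes — any two successors of a common world are S-related.
Only symmetric fails.

symmetric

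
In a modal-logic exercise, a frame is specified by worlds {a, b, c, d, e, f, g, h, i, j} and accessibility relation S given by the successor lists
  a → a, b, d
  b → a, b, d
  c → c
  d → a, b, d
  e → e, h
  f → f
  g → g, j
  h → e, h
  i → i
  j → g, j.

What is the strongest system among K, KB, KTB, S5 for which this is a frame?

Symmetric (axiom B): yes — every pair in S has its reverse in S.
Reflexive (axiom T): yes — every world is S-related to itself.
Euclidean (axiom 5): yes — any two successors of a common world are S-related.
So F validates K, KB, KTB, S5. The strongest is S5.

S5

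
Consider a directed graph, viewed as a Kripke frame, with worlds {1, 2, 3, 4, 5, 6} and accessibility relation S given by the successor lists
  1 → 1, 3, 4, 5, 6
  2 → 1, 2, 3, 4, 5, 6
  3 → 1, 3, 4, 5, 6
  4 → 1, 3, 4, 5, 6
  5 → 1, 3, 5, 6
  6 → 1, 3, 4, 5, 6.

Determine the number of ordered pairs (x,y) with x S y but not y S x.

6

Enumerating: (2,1), (2,3), (2,4), (2,5), (2,6), (4,5).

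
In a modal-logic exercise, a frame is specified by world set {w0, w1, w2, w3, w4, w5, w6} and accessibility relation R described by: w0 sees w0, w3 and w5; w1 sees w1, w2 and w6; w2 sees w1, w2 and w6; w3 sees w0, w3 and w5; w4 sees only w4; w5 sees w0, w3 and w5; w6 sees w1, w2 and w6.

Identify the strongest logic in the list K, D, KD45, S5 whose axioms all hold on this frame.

Serial (axiom D): yes — every world has a successor (e.g. w0 R w0).
Transitive (axiom 4): yes — every two-step R-path is closed by a direct edge.
Euclidean (axiom 5): yes — any two successors of a common world are R-related.
Reflexive (axiom T): yes — every world is R-related to itself.
So F validates K, D, KD45, S5. The strongest is S5.

S5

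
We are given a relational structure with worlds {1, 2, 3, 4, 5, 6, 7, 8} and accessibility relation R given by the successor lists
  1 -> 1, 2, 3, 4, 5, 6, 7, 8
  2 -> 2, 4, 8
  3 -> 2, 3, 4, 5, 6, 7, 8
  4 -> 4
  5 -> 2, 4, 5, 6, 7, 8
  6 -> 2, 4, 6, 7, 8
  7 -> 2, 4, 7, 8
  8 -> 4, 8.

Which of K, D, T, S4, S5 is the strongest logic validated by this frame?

S4

Serial (axiom D): yes — every world has a successor (e.g. 1 R 1).
Reflexive (axiom T): yes — every world is R-related to itself.
Transitive (axiom 4): yes — every two-step R-path is closed by a direct edge.
Euclidean (axiom 5): no — 1 R 2 and 1 R 3, but not 2 R 3.
So F validates K, D, T, S4; S5 would additionally require R to be Euclidean. The strongest is S4.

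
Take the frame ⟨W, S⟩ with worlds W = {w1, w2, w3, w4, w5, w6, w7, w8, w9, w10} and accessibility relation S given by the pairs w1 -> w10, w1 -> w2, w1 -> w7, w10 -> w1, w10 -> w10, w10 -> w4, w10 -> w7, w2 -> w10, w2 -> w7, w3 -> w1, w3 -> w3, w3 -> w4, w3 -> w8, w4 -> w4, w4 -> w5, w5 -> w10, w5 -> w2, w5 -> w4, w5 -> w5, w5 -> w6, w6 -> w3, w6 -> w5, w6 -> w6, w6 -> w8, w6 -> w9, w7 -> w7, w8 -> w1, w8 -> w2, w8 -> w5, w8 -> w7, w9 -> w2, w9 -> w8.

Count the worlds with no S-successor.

S is serial; there are no such worlds.

0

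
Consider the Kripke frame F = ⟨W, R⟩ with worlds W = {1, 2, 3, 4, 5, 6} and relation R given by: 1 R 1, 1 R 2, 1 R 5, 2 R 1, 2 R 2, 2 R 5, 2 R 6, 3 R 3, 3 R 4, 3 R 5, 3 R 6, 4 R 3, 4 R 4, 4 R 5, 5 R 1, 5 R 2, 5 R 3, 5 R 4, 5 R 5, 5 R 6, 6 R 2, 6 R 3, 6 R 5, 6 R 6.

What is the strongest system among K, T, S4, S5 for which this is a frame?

T

Reflexive (axiom T): yes — every world is R-related to itself.
Transitive (axiom 4): no — 1 R 2 and 2 R 6, but not 1 R 6.
Euclidean (axiom 5): no — 2 R 1 and 2 R 6, but not 1 R 6.
So F validates K, T; S4 would additionally require R to be transitive. The strongest is T.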